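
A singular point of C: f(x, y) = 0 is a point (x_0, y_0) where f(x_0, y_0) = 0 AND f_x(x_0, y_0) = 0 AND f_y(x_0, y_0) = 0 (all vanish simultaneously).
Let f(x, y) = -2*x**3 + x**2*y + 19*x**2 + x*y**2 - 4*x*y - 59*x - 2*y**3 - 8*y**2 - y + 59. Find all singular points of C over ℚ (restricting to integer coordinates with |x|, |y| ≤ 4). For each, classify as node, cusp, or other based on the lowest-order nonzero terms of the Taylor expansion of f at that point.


Singular points: {(3, -1)}; classification: cusp.

Compute partial derivatives:
  f_x = -6*x**2 + 2*x*y + 38*x + y**2 - 4*y - 59.
  f_y = x**2 + 2*x*y - 4*x - 6*y**2 - 16*y - 1.
Scan x_0 ∈ {−4, ..., 4}. For each x_0, f_y(x_0, y) is a polynomial in y; find its integer roots y ∈ {−4, ..., 4}, then test f_x and f at those candidates.
  x = -4: f_y(-4, y) = -6*y**2 - 24*y + 31; no integer root y with |y| ≤ 4.
  x = -3: f_y(-3, y) = -6*y**2 - 22*y + 20; no integer root y with |y| ≤ 4.
  x = -2: f_y(-2, y) = -6*y**2 - 20*y + 11; no integer root y with |y| ≤ 4.
  x = -1: f_y(-1, y) = -6*y**2 - 18*y + 4; no integer root y with |y| ≤ 4.
  x = 0: f_y(0, y) = -6*y**2 - 16*y - 1; no integer root y with |y| ≤ 4.
  x = 1: f_y(1, y) = -6*y**2 - 14*y - 4; vanishes at y ∈ {-2}. (1, -2): f_x = -19 ≠ 0.
  x = 2: f_y(2, y) = -6*y**2 - 12*y - 5; no integer root y with |y| ≤ 4.
  x = 3: f_y(3, y) = -6*y**2 - 10*y - 4; vanishes at y ∈ {-1}. (3, -1): f_x = 0, f = 0 — SINGULAR.
  x = 4: f_y(4, y) = -6*y**2 - 8*y - 1; no integer root y with |y| ≤ 4.
Only singular point on the grid: (3, -1).
Classify: substitute x = 3 + u, y = -1 + v and expand: f = -2*u**3 + u**2*v + u*v**2 - 2*v**3 + v**2.
No constant or linear terms (consistent with a singular point). Quadratic part: v**2. Cubic part: -2*u**3 + u**2*v + u*v**2 - 2*v**3.
The quadratic part v**2 is a perfect square, so there is a single (double) tangent line v = 0, i.e. y = -1. Restricting the cubic part to that line (v = 0) leaves -2*u**3 ≠ 0, so f is not divisible by v and the branch is v² ≈ 2*u**3 to lowest order — this is a cusp.
Classification: cusp.


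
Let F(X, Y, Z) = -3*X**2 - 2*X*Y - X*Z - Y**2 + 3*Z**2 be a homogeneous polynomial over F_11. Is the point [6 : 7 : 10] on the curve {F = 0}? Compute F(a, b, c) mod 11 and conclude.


F(6,7,10) ≡ 10 (mod 11); P is NOT on the curve.

Evaluate F(6, 7, 10) term-by-term (mod 11).
  -3*X**2 ↦ -3·36·1·1 = -108
  -2*X*Y ↦ -2·6·7·1 = -84
  -X*Z ↦ -1·6·1·10 = -60
  -Y**2 ↦ -1·1·49·1 = -49
  3*Z**2 ↦ 3·1·1·100 = 300
Sum: F(6, 7, 10) = (-108) + (-84) + (-60) + (-49) + (300) = -1.
Reducing mod 11: -1 ≡ 10 (mod 11).
Since F(a, b, c) ≡ 10 ≠ 0 (mod 11), P does NOT lie on the curve.


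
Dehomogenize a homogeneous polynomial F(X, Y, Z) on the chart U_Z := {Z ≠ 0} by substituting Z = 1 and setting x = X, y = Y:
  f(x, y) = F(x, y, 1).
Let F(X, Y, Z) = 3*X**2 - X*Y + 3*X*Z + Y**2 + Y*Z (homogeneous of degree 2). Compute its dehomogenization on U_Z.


f(x, y) = 3*x**2 - x*y + 3*x + y**2 + y

On U_Z we set Z = 1. Each monomial c·X^i·Y^j·Z^k in F becomes c·x^i·y^j·1^k = c·x^i·y^j.
Substituting Z = 1: F(X, Y, 1) = 3*x**2 - x*y + 3*x + y**2 + y.
Note: deg(f) ≤ deg(F) = 2; strict inequality happens when F is divisible by Z (lost terms).


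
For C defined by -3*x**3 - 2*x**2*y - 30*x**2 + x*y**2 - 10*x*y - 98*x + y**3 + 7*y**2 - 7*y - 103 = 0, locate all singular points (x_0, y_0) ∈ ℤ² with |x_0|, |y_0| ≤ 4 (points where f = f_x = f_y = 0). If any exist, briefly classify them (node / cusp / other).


Singular points: {(-3, -1)}; classification: node.

Compute partial derivatives:
  f_x = -9*x**2 - 4*x*y - 60*x + y**2 - 10*y - 98.
  f_y = -2*x**2 + 2*x*y - 10*x + 3*y**2 + 14*y - 7.
Scan x_0 ∈ {−4, ..., 4}. For each x_0, f_y(x_0, y) is a polynomial in y; find its integer roots y ∈ {−4, ..., 4}, then test f_x and f at those candidates.
  x = -4: f_y(-4, y) = 3*y**2 + 6*y + 1; no integer root y with |y| ≤ 4.
  x = -3: f_y(-3, y) = 3*y**2 + 8*y + 5; vanishes at y ∈ {-1}. (-3, -1): f_x = 0, f = 0 — SINGULAR.
  x = -2: f_y(-2, y) = 3*y**2 + 10*y + 5; no integer root y with |y| ≤ 4.
  x = -1: f_y(-1, y) = 3*y**2 + 12*y + 1; no integer root y with |y| ≤ 4.
  x = 0: f_y(0, y) = 3*y**2 + 14*y - 7; no integer root y with |y| ≤ 4.
  x = 1: f_y(1, y) = 3*y**2 + 16*y - 19; vanishes at y ∈ {1}. (1, 1): f_x = -180 ≠ 0.
  x = 2: f_y(2, y) = 3*y**2 + 18*y - 35; no integer root y with |y| ≤ 4.
  x = 3: f_y(3, y) = 3*y**2 + 20*y - 55; no integer root y with |y| ≤ 4.
  x = 4: f_y(4, y) = 3*y**2 + 22*y - 79; no integer root y with |y| ≤ 4.
Only singular point on the grid: (-3, -1).
Classify: substitute x = -3 + u, y = -1 + v and expand: f = -3*u**3 - 2*u**2*v - u**2 + u*v**2 + v**3 + v**2.
No constant or linear terms (consistent with a singular point). Quadratic part: -u**2 + v**2. Cubic part: -3*u**3 - 2*u**2*v + u*v**2 + v**3.
The quadratic part v**2 - u**2 = (v − u)(v + u) splits into two distinct linear factors, so there are two distinct tangent lines y − -1 = ±(x − -3) — this is a node (ordinary double point).
Classification: node.


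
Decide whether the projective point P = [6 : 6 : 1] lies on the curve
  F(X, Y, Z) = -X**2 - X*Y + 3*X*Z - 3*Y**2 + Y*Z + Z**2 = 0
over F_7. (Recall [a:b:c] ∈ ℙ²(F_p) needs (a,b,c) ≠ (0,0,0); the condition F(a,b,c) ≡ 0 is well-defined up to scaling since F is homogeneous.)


F(6,6,1) ≡ 6 (mod 7); P is NOT on the curve.

Evaluate F(6, 6, 1) term-by-term (mod 7).
  -X**2 ↦ -1·36·1·1 = -36
  -X*Y ↦ -1·6·6·1 = -36
  3*X*Z ↦ 3·6·1·1 = 18
  -3*Y**2 ↦ -3·1·36·1 = -108
  Y*Z ↦ 1·1·6·1 = 6
  Z**2 ↦ 1·1·1·1 = 1
Sum: F(6, 6, 1) = (-36) + (-36) + (18) + (-108) + (6) + (1) = -155.
Reducing mod 7: -155 ≡ 6 (mod 7).
Since F(a, b, c) ≡ 6 ≠ 0 (mod 7), P does NOT lie on the curve.


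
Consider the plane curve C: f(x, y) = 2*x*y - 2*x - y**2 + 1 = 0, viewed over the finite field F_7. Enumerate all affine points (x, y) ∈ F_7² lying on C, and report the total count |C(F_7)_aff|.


Affine F_7-points: {(0, 1), (0, 6), (1, 1), (2, 1), (2, 3), (3, 1), (3, 5), (4, 0), (4, 1), (5, 1), (5, 2), (6, 1), (6, 4)}; count = 13.

For each of the 49 pairs (x, y) ∈ F_7², evaluate f(x, y) mod 7. Record the zeros.
  x = 0: [0↦1, 1↦0, 2↦4, 3↦6, 4↦6, 5↦4, 6↦0]  zeros at y ∈ {1, 6}
  x = 1: [0↦6, 1↦0, 2↦6, 3↦3, 4↦5, 5↦5, 6↦3]  zeros at y ∈ {1}
  x = 2: [0↦4, 1↦0, 2↦1, 3↦0, 4↦4, 5↦6, 6↦6]  zeros at y ∈ {1, 3}
  x = 3: [0↦2, 1↦0, 2↦3, 3↦4, 4↦3, 5↦0, 6↦2]  zeros at y ∈ {1, 5}
  x = 4: [0↦0, 1↦0, 2↦5, 3↦1, 4↦2, 5↦1, 6↦5]  zeros at y ∈ {0, 1}
  x = 5: [0↦5, 1↦0, 2↦0, 3↦5, 4↦1, 5↦2, 6↦1]  zeros at y ∈ {1, 2}
  x = 6: [0↦3, 1↦0, 2↦2, 3↦2, 4↦0, 5↦3, 6↦4]  zeros at y ∈ {1, 4}
Collecting zeros: affine points = {(0, 1), (0, 6), (1, 1), (2, 1), (2, 3), (3, 1), (3, 5), (4, 0), (4, 1), (5, 1), (5, 2), (6, 1), (6, 4)}.
Total count |C(F_7)_aff| = 13.


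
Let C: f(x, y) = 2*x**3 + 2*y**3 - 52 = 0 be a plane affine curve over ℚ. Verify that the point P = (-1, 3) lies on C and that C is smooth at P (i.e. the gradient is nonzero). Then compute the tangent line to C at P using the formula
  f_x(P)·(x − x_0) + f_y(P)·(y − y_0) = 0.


Tangent line at P: 6*x + 54*y - 156 = 0.

Step 1: f(-1, 3) = 0, so P lies on C.
Step 2: partial derivatives
  f_x(x, y) = 6*x**2, f_y(x, y) = 6*y**2.
  f_x(P) = 6, f_y(P) = 54 (gradient nonzero, so P is smooth).
Step 3: tangent line at P: 6·(x − -1) + 54·(y − 3) = 0.
Expanding: 6*x + 54*y - 156 = 0.


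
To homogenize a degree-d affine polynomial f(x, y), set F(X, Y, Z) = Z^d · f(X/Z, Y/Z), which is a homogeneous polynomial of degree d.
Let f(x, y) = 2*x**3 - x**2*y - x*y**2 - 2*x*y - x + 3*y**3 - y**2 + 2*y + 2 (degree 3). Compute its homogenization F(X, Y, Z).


F(X, Y, Z) = 2*X**3 - X**2*Y - X*Y**2 - 2*X*Y*Z - X*Z**2 + 3*Y**3 - Y**2*Z + 2*Y*Z**2 + 2*Z**3

deg(f) = 3.
Substitute x = X/Z, y = Y/Z into f, then multiply by Z^3.
  monomial 2·x^3·y^0 ↦ 2·X^3·Y^0·Z^0.
  monomial -1·x^2·y^1 ↦ -1·X^2·Y^1·Z^0.
  monomial -1·x^1·y^2 ↦ -1·X^1·Y^2·Z^0.
  monomial -2·x^1·y^1 ↦ -2·X^1·Y^1·Z^1.
  monomial -1·x^1·y^0 ↦ -1·X^1·Y^0·Z^2.
  monomial 3·x^0·y^3 ↦ 3·X^0·Y^3·Z^0.
  monomial -1·x^0·y^2 ↦ -1·X^0·Y^2·Z^1.
  monomial 2·x^0·y^1 ↦ 2·X^0·Y^1·Z^2.
  monomial 2·x^0·y^0 ↦ 2·X^0·Y^0·Z^3.
Collecting: F(X, Y, Z) = 2*X**3 - X**2*Y - X*Y**2 - 2*X*Y*Z - X*Z**2 + 3*Y**3 - Y**2*Z + 2*Y*Z**2 + 2*Z**3.


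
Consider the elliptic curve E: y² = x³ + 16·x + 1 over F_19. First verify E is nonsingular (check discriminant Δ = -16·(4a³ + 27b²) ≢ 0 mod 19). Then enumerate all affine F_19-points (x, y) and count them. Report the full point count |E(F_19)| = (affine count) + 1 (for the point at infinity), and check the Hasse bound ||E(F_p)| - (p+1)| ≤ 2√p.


Affine points = {(0, 1), (0, 18), (3, 0), (5, 4), (5, 15), (6, 3), (6, 16), (7, 0), (9, 0), (11, 8), (11, 11), (14, 9), (14, 10), (15, 5), (15, 14)}; affine count = 15; |E(F_19)| = 16.

Discriminant check: Δ ∝ 4a³ + 27b² = 4·16³ + 27·1² = 4·4096 + 27·1 ≡ 14 (mod 19). Nonzero ⇒ E is nonsingular.
For each x ∈ F_19, compute rhs = x³ + 16·x + 1 mod 19, then count y ∈ F_19 with y² ≡ rhs.
  x = 0: rhs = 1, matching y values: 1, 18 (2 points).
  x = 1: rhs = 18, matching y values: none (0 points).
  x = 2: rhs = 3, matching y values: none (0 points).
  x = 3: rhs = 0, matching y values: 0 (1 points).
  x = 4: rhs = 15, matching y values: none (0 points).
  x = 5: rhs = 16, matching y values: 4, 15 (2 points).
  x = 6: rhs = 9, matching y values: 3, 16 (2 points).
  x = 7: rhs = 0, matching y values: 0 (1 points).
  x = 8: rhs = 14, matching y values: none (0 points).
  x = 9: rhs = 0, matching y values: 0 (1 points).
  x = 10: rhs = 2, matching y values: none (0 points).
  x = 11: rhs = 7, matching y values: 8, 11 (2 points).
  x = 12: rhs = 2, matching y values: none (0 points).
  x = 13: rhs = 12, matching y values: none (0 points).
  x = 14: rhs = 5, matching y values: 9, 10 (2 points).
  x = 15: rhs = 6, matching y values: 5, 14 (2 points).
  x = 16: rhs = 2, matching y values: none (0 points).
  x = 17: rhs = 18, matching y values: none (0 points).
  x = 18: rhs = 3, matching y values: none (0 points).
Total affine count: 15.
Full point count |E(F_19)| = 15 + 1 = 16.
Hasse bound: |16 − (19+1)| = |-4| = 4 ≤ 2√19 ≈ 8.7178 ✓.


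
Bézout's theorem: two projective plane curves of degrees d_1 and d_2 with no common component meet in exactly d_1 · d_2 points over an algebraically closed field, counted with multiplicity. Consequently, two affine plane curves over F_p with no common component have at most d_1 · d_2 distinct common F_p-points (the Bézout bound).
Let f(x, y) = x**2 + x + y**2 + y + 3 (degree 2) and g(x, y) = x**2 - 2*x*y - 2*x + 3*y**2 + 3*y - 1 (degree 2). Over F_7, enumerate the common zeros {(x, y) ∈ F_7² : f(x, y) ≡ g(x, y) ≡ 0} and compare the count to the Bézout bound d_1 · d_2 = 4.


Common zeros: ∅; count = 0; Bézout bound = 4.

deg(f) = 2, deg(g) = 2, so Bézout bound = 4.
Scan x ∈ F_7. For each x, list the y ∈ F_7 with f(x, y) ≡ 0 and those with g(x, y) ≡ 0 (mod 7); the common zeros in that column are the intersection.
  x = 0: f ≡ 0 at y ∈ ∅; g ≡ 0 at y ∈ {3}; common: ∅.
  x = 1: f ≡ 0 at y ∈ {1, 5}; g ≡ 0 at y ∈ {3, 6}; common: ∅.
  x = 2: f ≡ 0 at y ∈ {3}; g ≡ 0 at y ∈ ∅; common: ∅.
  x = 3: f ≡ 0 at y ∈ {2, 4}; g ≡ 0 at y ∈ ∅; common: ∅.
  x = 4: f ≡ 0 at y ∈ {3}; g ≡ 0 at y ∈ {0, 4}; common: ∅.
  x = 5: f ≡ 0 at y ∈ {1, 5}; g ≡ 0 at y ∈ {0}; common: ∅.
  x = 6: f ≡ 0 at y ∈ ∅; g ≡ 0 at y ∈ {4, 6}; common: ∅.
Collecting: common zeros = ∅, so the count is 0.
Comparison with the Bézout bound: 0 ≤ 4 = deg(f)·deg(g), as expected for curves with no common component (the affine F_7-count falls short of the bound because intersections may lie at infinity, over extension fields, or carry multiplicity).


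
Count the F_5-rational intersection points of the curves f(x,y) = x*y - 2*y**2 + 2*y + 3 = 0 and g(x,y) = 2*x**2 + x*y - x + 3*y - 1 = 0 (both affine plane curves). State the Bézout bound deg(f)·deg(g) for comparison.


Common zeros: {(2, 1), (4, 4)}; count = 2; Bézout bound = 4.

deg(f) = 2, deg(g) = 2, so Bézout bound = 4.
Scan x ∈ F_5. For each x, list the y ∈ F_5 with f(x, y) ≡ 0 and those with g(x, y) ≡ 0 (mod 5); the common zeros in that column are the intersection.
  x = 0: f ≡ 0 at y ∈ ∅; g ≡ 0 at y ∈ {2}; common: ∅.
  x = 1: f ≡ 0 at y ∈ ∅; g ≡ 0 at y ∈ {0}; common: ∅.
  x = 2: f ≡ 0 at y ∈ {1}; g ≡ 0 at y ∈ {0, 1, 2, 3, 4}; common: {1}.
  x = 3: f ≡ 0 at y ∈ {2, 3}; g ≡ 0 at y ∈ {1}; common: ∅.
  x = 4: f ≡ 0 at y ∈ {4}; g ≡ 0 at y ∈ {4}; common: {4}.
Collecting: common zeros = {(2, 1), (4, 4)}, so the count is 2.
Comparison with the Bézout bound: 2 ≤ 4 = deg(f)·deg(g), as expected for curves with no common component (the affine F_5-count falls short of the bound because intersections may lie at infinity, over extension fields, or carry multiplicity).


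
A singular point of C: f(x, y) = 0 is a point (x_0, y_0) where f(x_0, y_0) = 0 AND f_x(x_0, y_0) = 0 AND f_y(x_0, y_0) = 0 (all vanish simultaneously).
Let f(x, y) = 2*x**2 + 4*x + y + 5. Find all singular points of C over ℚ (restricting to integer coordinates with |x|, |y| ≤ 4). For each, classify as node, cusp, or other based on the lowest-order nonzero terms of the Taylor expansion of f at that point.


No singular points in the scanned grid; C is smooth there.

Compute partial derivatives:
  f_x = 4*x + 4.
  f_y = 1.
f_y = 1 is a nonzero constant, so f_y never vanishes: no point (x, y) can satisfy f = f_x = f_y = 0. In particular no (x, y) ∈ {−4, ..., 4}² is singular; the curve is smooth.


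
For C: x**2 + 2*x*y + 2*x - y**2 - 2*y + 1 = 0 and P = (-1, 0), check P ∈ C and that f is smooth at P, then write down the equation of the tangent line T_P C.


Tangent line at P: -4*y = 0.

Step 1: f(-1, 0) = 0, so P lies on C.
Step 2: partial derivatives
  f_x(x, y) = 2*x + 2*y + 2, f_y(x, y) = 2*x - 2*y - 2.
  f_x(P) = 0, f_y(P) = -4 (gradient nonzero, so P is smooth).
Step 3: tangent line at P: 0·(x − -1) + -4·(y − 0) = 0.
Expanding: -4*y = 0.


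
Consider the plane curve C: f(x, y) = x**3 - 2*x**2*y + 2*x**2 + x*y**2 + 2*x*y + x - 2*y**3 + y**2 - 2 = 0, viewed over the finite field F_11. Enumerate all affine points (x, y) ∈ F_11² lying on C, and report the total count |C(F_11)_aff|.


Affine F_11-points: {(1, 5), (3, 2), (3, 4), (3, 7), (4, 1), (6, 3), (7, 4), (9, 8), (10, 9)}; count = 9.

For each of the 121 pairs (x, y) ∈ F_11², evaluate f(x, y) mod 11. Record the zeros.
  x = 0: [0↦9, 1↦8, 2↦8, 3↦8, 4↦7, 5↦4, 6↦9, 7↦10, 8↦6, 9↦7, 10↦1]  zeros at y ∈ ∅
  x = 1: [0↦2, 1↦2, 2↦5, 3↦10, 4↦5, 5↦0, 6↦5, 7↦8, 8↦8, 9↦4, 10↦6]  zeros at y ∈ {5}
  x = 2: [0↦5, 1↦2, 2↦4, 3↦10, 4↦8, 5↦8, 6↦9, 7↦10, 8↦10, 9↦8, 10↦3]  zeros at y ∈ ∅
  x = 3: [0↦2, 1↦3, 2↦0, 3↦3, 4↦0, 5↦1, 6↦5, 7↦0, 8↦7, 9↦3, 10↦9]  zeros at y ∈ {2, 4, 7}
  x = 4: [0↦10, 1↦0, 2↦10, 3↦6, 4↦9, 5↦7, 6↦10, 7↦6, 8↦5, 9↦6, 10↦8]  zeros at y ∈ {1}
  x = 5: [0↦2, 1↦10, 2↦7, 3↦3, 4↦8, 5↦10, 6↦8, 7↦1, 8↦10, 9↦1, 10↦6]  zeros at y ∈ ∅
  x = 6: [0↦6, 1↦6, 2↦8, 3↦0, 4↦3, 5↦5, 6↦5, 7↦2, 8↦6, 9↦5, 10↦9]  zeros at y ∈ {3}
  x = 7: [0↦6, 1↦5, 2↦8, 3↦3, 4↦0, 5↦9, 6↦7, 7↦4, 8↦10, 9↦2, 10↦1]  zeros at y ∈ {4}
  x = 8: [0↦8, 1↦2, 2↦2, 3↦7, 4↦5, 5↦6, 6↦9, 7↦2, 8↦6, 9↦9, 10↦10]  zeros at y ∈ ∅
  x = 9: [0↦7, 1↦3, 2↦7, 3↦7, 4↦2, 5↦2, 6↦6, 7↦2, 8↦0, 9↦10, 10↦9]  zeros at y ∈ {8}
  x = 10: [0↦9, 1↦3, 2↦7, 3↦9, 4↦8, 5↦3, 6↦4, 7↦10, 8↦9, 9↦0, 10↦4]  zeros at y ∈ {9}
Collecting zeros: affine points = {(1, 5), (3, 2), (3, 4), (3, 7), (4, 1), (6, 3), (7, 4), (9, 8), (10, 9)}.
Total count |C(F_11)_aff| = 9.


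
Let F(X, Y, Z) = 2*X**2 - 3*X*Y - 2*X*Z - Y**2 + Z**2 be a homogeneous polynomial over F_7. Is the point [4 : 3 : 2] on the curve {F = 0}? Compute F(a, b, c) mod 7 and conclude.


F(4,3,2) ≡ 3 (mod 7); P is NOT on the curve.

Evaluate F(4, 3, 2) term-by-term (mod 7).
  2*X**2 ↦ 2·16·1·1 = 32
  -3*X*Y ↦ -3·4·3·1 = -36
  -2*X*Z ↦ -2·4·1·2 = -16
  -Y**2 ↦ -1·1·9·1 = -9
  Z**2 ↦ 1·1·1·4 = 4
Sum: F(4, 3, 2) = (32) + (-36) + (-16) + (-9) + (4) = -25.
Reducing mod 7: -25 ≡ 3 (mod 7).
Since F(a, b, c) ≡ 3 ≠ 0 (mod 7), P does NOT lie on the curve.


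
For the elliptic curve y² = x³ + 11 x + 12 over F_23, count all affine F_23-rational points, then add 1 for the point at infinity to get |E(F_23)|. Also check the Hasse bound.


Affine points = {(0, 9), (0, 14), (1, 1), (1, 22), (3, 7), (3, 16), (5, 10), (5, 13), (6, 8), (6, 15), (7, 8), (7, 15), (9, 9), (9, 14), (10, 8), (10, 15), (12, 3), (12, 20), (13, 11), (13, 12), (14, 9), (14, 14), (16, 11), (16, 12), (17, 11), (17, 12), (18, 4), (18, 19), (22, 0)}; affine count = 29; |E(F_23)| = 30.

Discriminant check: Δ ∝ 4a³ + 27b² = 4·11³ + 27·12² = 4·1331 + 27·144 ≡ 12 (mod 23). Nonzero ⇒ E is nonsingular.
For each x ∈ F_23, compute rhs = x³ + 11·x + 12 mod 23, then count y ∈ F_23 with y² ≡ rhs.
  x = 0: rhs = 12, matching y values: 9, 14 (2 points).
  x = 1: rhs = 1, matching y values: 1, 22 (2 points).
  x = 2: rhs = 19, matching y values: none (0 points).
  x = 3: rhs = 3, matching y values: 7, 16 (2 points).
  x = 4: rhs = 5, matching y values: none (0 points).
  x = 5: rhs = 8, matching y values: 10, 13 (2 points).
  x = 6: rhs = 18, matching y values: 8, 15 (2 points).
  x = 7: rhs = 18, matching y values: 8, 15 (2 points).
  x = 8: rhs = 14, matching y values: none (0 points).
  x = 9: rhs = 12, matching y values: 9, 14 (2 points).
  x = 10: rhs = 18, matching y values: 8, 15 (2 points).
  x = 11: rhs = 15, matching y values: none (0 points).
  x = 12: rhs = 9, matching y values: 3, 20 (2 points).
  x = 13: rhs = 6, matching y values: 11, 12 (2 points).
  x = 14: rhs = 12, matching y values: 9, 14 (2 points).
  x = 15: rhs = 10, matching y values: none (0 points).
  x = 16: rhs = 6, matching y values: 11, 12 (2 points).
  x = 17: rhs = 6, matching y values: 11, 12 (2 points).
  x = 18: rhs = 16, matching y values: 4, 19 (2 points).
  x = 19: rhs = 19, matching y values: none (0 points).
  x = 20: rhs = 21, matching y values: none (0 points).
  x = 21: rhs = 5, matching y values: none (0 points).
  x = 22: rhs = 0, matching y values: 0 (1 points).
Total affine count: 29.
Full point count |E(F_23)| = 29 + 1 = 30.
Hasse bound: |30 − (23+1)| = |6| = 6 ≤ 2√23 ≈ 9.5917 ✓.


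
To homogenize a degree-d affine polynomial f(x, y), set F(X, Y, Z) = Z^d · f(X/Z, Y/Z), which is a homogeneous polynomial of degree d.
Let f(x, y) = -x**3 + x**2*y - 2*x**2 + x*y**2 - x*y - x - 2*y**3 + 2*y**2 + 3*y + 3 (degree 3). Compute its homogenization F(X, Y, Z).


F(X, Y, Z) = -X**3 + X**2*Y - 2*X**2*Z + X*Y**2 - X*Y*Z - X*Z**2 - 2*Y**3 + 2*Y**2*Z + 3*Y*Z**2 + 3*Z**3

deg(f) = 3.
Substitute x = X/Z, y = Y/Z into f, then multiply by Z^3.
  monomial -1·x^3·y^0 ↦ -1·X^3·Y^0·Z^0.
  monomial 1·x^2·y^1 ↦ 1·X^2·Y^1·Z^0.
  monomial -2·x^2·y^0 ↦ -2·X^2·Y^0·Z^1.
  monomial 1·x^1·y^2 ↦ 1·X^1·Y^2·Z^0.
  monomial -1·x^1·y^1 ↦ -1·X^1·Y^1·Z^1.
  monomial -1·x^1·y^0 ↦ -1·X^1·Y^0·Z^2.
  monomial -2·x^0·y^3 ↦ -2·X^0·Y^3·Z^0.
  monomial 2·x^0·y^2 ↦ 2·X^0·Y^2·Z^1.
  monomial 3·x^0·y^1 ↦ 3·X^0·Y^1·Z^2.
  monomial 3·x^0·y^0 ↦ 3·X^0·Y^0·Z^3.
Collecting: F(X, Y, Z) = -X**3 + X**2*Y - 2*X**2*Z + X*Y**2 - X*Y*Z - X*Z**2 - 2*Y**3 + 2*Y**2*Z + 3*Y*Z**2 + 3*Z**3.


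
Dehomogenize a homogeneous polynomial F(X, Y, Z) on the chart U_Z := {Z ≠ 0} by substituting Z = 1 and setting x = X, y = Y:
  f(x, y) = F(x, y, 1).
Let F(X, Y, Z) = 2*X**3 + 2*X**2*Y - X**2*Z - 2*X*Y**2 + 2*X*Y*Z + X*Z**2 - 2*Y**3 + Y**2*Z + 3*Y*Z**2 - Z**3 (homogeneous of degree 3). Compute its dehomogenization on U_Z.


f(x, y) = 2*x**3 + 2*x**2*y - x**2 - 2*x*y**2 + 2*x*y + x - 2*y**3 + y**2 + 3*y - 1

On U_Z we set Z = 1. Each monomial c·X^i·Y^j·Z^k in F becomes c·x^i·y^j·1^k = c·x^i·y^j.
Substituting Z = 1: F(X, Y, 1) = 2*x**3 + 2*x**2*y - x**2 - 2*x*y**2 + 2*x*y + x - 2*y**3 + y**2 + 3*y - 1.
Note: deg(f) ≤ deg(F) = 3; strict inequality happens when F is divisible by Z (lost terms).


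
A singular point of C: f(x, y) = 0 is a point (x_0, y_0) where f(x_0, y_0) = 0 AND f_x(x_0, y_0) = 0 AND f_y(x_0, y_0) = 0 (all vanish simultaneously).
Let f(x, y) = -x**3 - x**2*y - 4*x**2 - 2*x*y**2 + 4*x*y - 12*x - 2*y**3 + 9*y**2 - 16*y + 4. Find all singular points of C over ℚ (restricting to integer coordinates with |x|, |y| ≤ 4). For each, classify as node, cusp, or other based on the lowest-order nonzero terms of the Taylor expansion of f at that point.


Singular points: {(-2, 2)}; classification: cusp.

Compute partial derivatives:
  f_x = -3*x**2 - 2*x*y - 8*x - 2*y**2 + 4*y - 12.
  f_y = -x**2 - 4*x*y + 4*x - 6*y**2 + 18*y - 16.
Scan x_0 ∈ {−4, ..., 4}. For each x_0, f_y(x_0, y) is a polynomial in y; find its integer roots y ∈ {−4, ..., 4}, then test f_x and f at those candidates.
  x = -4: f_y(-4, y) = -6*y**2 + 34*y - 48; vanishes at y ∈ {3}. (-4, 3): f_x = -10 ≠ 0.
  x = -3: f_y(-3, y) = -6*y**2 + 30*y - 37; no integer root y with |y| ≤ 4.
  x = -2: f_y(-2, y) = -6*y**2 + 26*y - 28; vanishes at y ∈ {2}. (-2, 2): f_x = 0, f = 0 — SINGULAR.
  x = -1: f_y(-1, y) = -6*y**2 + 22*y - 21; no integer root y with |y| ≤ 4.
  x = 0: f_y(0, y) = -6*y**2 + 18*y - 16; no integer root y with |y| ≤ 4.
  x = 1: f_y(1, y) = -6*y**2 + 14*y - 13; no integer root y with |y| ≤ 4.
  x = 2: f_y(2, y) = -6*y**2 + 10*y - 12; no integer root y with |y| ≤ 4.
  x = 3: f_y(3, y) = -6*y**2 + 6*y - 13; no integer root y with |y| ≤ 4.
  x = 4: f_y(4, y) = -6*y**2 + 2*y - 16; no integer root y with |y| ≤ 4.
Only singular point on the grid: (-2, 2).
Classify: substitute x = -2 + u, y = 2 + v and expand: f = -u**3 - u**2*v - 2*u*v**2 - 2*v**3 + v**2.
No constant or linear terms (consistent with a singular point). Quadratic part: v**2. Cubic part: -u**3 - u**2*v - 2*u*v**2 - 2*v**3.
The quadratic part v**2 is a perfect square, so there is a single (double) tangent line v = 0, i.e. y = 2. Restricting the cubic part to that line (v = 0) leaves -u**3 ≠ 0, so f is not divisible by v and the branch is v² ≈ u**3 to lowest order — this is a cusp.
Classification: cusp.


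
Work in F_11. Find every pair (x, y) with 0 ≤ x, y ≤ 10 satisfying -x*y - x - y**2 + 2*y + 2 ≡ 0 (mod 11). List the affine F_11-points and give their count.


Affine F_11-points: {(0, 6), (0, 7), (1, 4), (1, 8), (2, 0), (6, 9), (7, 1), (7, 5), (8, 2), (8, 3)}; count = 10.

For each of the 121 pairs (x, y) ∈ F_11², evaluate f(x, y) mod 11. Record the zeros.
  x = 0: [0↦2, 1↦3, 2↦2, 3↦10, 4↦5, 5↦9, 6↦0, 7↦0, 8↦9, 9↦5, 10↦10]  zeros at y ∈ {6, 7}
  x = 1: [0↦1, 1↦1, 2↦10, 3↦6, 4↦0, 5↦3, 6↦4, 7↦3, 8↦0, 9↦6, 10↦10]  zeros at y ∈ {4, 8}
  x = 2: [0↦0, 1↦10, 2↦7, 3↦2, 4↦6, 5↦8, 6↦8, 7↦6, 8↦2, 9↦7, 10↦10]  zeros at y ∈ {0}
  x = 3: [0↦10, 1↦8, 2↦4, 3↦9, 4↦1, 5↦2, 6↦1, 7↦9, 8↦4, 9↦8, 10↦10]  zeros at y ∈ ∅
  x = 4: [0↦9, 1↦6, 2↦1, 3↦5, 4↦7, 5↦7, 6↦5, 7↦1, 8↦6, 9↦9, 10↦10]  zeros at y ∈ ∅
  x = 5: [0↦8, 1↦4, 2↦9, 3↦1, 4↦2, 5↦1, 6↦9, 7↦4, 8↦8, 9↦10, 10↦10]  zeros at y ∈ ∅
  x = 6: [0↦7, 1↦2, 2↦6, 3↦8, 4↦8, 5↦6, 6↦2, 7↦7, 8↦10, 9↦0, 10↦10]  zeros at y ∈ {9}
  x = 7: [0↦6, 1↦0, 2↦3, 3↦4, 4↦3, 5↦0, 6↦6, 7↦10, 8↦1, 9↦1, 10↦10]  zeros at y ∈ {1, 5}
  x = 8: [0↦5, 1↦9, 2↦0, 3↦0, 4↦9, 5↦5, 6↦10, 7↦2, 8↦3, 9↦2, 10↦10]  zeros at y ∈ {2, 3}
  x = 9: [0↦4, 1↦7, 2↦8, 3↦7, 4↦4, 5↦10, 6↦3, 7↦5, 8↦5, 9↦3, 10↦10]  zeros at y ∈ ∅
  x = 10: [0↦3, 1↦5, 2↦5, 3↦3, 4↦10, 5↦4, 6↦7, 7↦8, 8↦7, 9↦4, 10↦10]  zeros at y ∈ ∅
Collecting zeros: affine points = {(0, 6), (0, 7), (1, 4), (1, 8), (2, 0), (6, 9), (7, 1), (7, 5), (8, 2), (8, 3)}.
Total count |C(F_11)_aff| = 10.


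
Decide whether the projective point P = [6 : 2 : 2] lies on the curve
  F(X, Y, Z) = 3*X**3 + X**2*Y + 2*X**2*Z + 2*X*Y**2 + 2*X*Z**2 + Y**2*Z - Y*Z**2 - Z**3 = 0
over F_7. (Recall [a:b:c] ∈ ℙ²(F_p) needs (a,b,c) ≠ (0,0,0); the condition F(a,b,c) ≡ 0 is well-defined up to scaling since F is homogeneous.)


F(6,2,2) ≡ 0 (mod 7); P is on the curve.

Evaluate F(6, 2, 2) term-by-term (mod 7).
  3*X**3 ↦ 3·216·1·1 = 648
  X**2*Y ↦ 1·36·2·1 = 72
  2*X**2*Z ↦ 2·36·1·2 = 144
  2*X*Y**2 ↦ 2·6·4·1 = 48
  2*X*Z**2 ↦ 2·6·1·4 = 48
  Y**2*Z ↦ 1·1·4·2 = 8
  -Y*Z**2 ↦ -1·1·2·4 = -8
  -Z**3 ↦ -1·1·1·8 = -8
Sum: F(6, 2, 2) = (648) + (72) + (144) + (48) + (48) + (8) + (-8) + (-8) = 952.
Reducing mod 7: 952 ≡ 0 (mod 7).
Since F(a, b, c) ≡ 0 (mod 7), P lies on the curve.


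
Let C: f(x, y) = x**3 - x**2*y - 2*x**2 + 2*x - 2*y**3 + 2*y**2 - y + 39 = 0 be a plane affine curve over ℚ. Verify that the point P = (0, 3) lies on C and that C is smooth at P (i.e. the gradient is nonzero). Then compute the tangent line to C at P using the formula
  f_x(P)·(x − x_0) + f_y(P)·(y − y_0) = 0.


Tangent line at P: 2*x - 43*y + 129 = 0.

Step 1: f(0, 3) = 0, so P lies on C.
Step 2: partial derivatives
  f_x(x, y) = 3*x**2 - 2*x*y - 4*x + 2, f_y(x, y) = -x**2 - 6*y**2 + 4*y - 1.
  f_x(P) = 2, f_y(P) = -43 (gradient nonzero, so P is smooth).
Step 3: tangent line at P: 2·(x − 0) + -43·(y − 3) = 0.
Expanding: 2*x - 43*y + 129 = 0.


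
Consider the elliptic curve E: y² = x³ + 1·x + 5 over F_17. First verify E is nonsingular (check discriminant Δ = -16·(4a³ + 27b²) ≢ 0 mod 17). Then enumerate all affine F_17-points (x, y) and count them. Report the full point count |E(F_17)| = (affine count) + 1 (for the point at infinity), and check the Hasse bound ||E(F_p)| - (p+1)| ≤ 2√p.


Affine points = {(2, 7), (2, 10), (3, 1), (3, 16), (5, 4), (5, 13), (7, 7), (7, 10), (8, 7), (8, 10), (11, 2), (11, 15), (14, 3), (14, 14)}; affine count = 14; |E(F_17)| = 15.

Discriminant check: Δ ∝ 4a³ + 27b² = 4·1³ + 27·5² = 4·1 + 27·25 ≡ 16 (mod 17). Nonzero ⇒ E is nonsingular.
For each x ∈ F_17, compute rhs = x³ + 1·x + 5 mod 17, then count y ∈ F_17 with y² ≡ rhs.
  x = 0: rhs = 5, matching y values: none (0 points).
  x = 1: rhs = 7, matching y values: none (0 points).
  x = 2: rhs = 15, matching y values: 7, 10 (2 points).
  x = 3: rhs = 1, matching y values: 1, 16 (2 points).
  x = 4: rhs = 5, matching y values: none (0 points).
  x = 5: rhs = 16, matching y values: 4, 13 (2 points).
  x = 6: rhs = 6, matching y values: none (0 points).
  x = 7: rhs = 15, matching y values: 7, 10 (2 points).
  x = 8: rhs = 15, matching y values: 7, 10 (2 points).
  x = 9: rhs = 12, matching y values: none (0 points).
  x = 10: rhs = 12, matching y values: none (0 points).
  x = 11: rhs = 4, matching y values: 2, 15 (2 points).
  x = 12: rhs = 11, matching y values: none (0 points).
  x = 13: rhs = 5, matching y values: none (0 points).
  x = 14: rhs = 9, matching y values: 3, 14 (2 points).
  x = 15: rhs = 12, matching y values: none (0 points).
  x = 16: rhs = 3, matching y values: none (0 points).
Total affine count: 14.
Full point count |E(F_17)| = 14 + 1 = 15.
Hasse bound: |15 − (17+1)| = |-3| = 3 ≤ 2√17 ≈ 8.2462 ✓.


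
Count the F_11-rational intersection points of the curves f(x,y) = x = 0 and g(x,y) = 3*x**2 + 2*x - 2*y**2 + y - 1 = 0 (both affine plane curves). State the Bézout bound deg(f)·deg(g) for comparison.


Common zeros: {(0, 8), (0, 9)}; count = 2; Bézout bound = 2.

deg(f) = 1, deg(g) = 2, so Bézout bound = 2.
Scan x ∈ F_11. For each x, list the y ∈ F_11 with f(x, y) ≡ 0 and those with g(x, y) ≡ 0 (mod 11); the common zeros in that column are the intersection.
  x = 0: f ≡ 0 at y ∈ {0, 1, 2, 3, 4, 5, 6, 7, 8, 9, 10}; g ≡ 0 at y ∈ {8, 9}; common: {8, 9}.
  x = 1: f ≡ 0 at y ∈ ∅; g ≡ 0 at y ∈ {3}; common: ∅.
  x = 2: f ≡ 0 at y ∈ ∅; g ≡ 0 at y ∈ {3}; common: ∅.
  x = 3: f ≡ 0 at y ∈ ∅; g ≡ 0 at y ∈ {8, 9}; common: ∅.
  x = 4: f ≡ 0 at y ∈ ∅; g ≡ 0 at y ∈ {0, 6}; common: ∅.
  x = 5: f ≡ 0 at y ∈ ∅; g ≡ 0 at y ∈ ∅; common: ∅.
  x = 6: f ≡ 0 at y ∈ ∅; g ≡ 0 at y ∈ ∅; common: ∅.
  x = 7: f ≡ 0 at y ∈ ∅; g ≡ 0 at y ∈ {2, 4}; common: ∅.
  x = 8: f ≡ 0 at y ∈ ∅; g ≡ 0 at y ∈ ∅; common: ∅.
  x = 9: f ≡ 0 at y ∈ ∅; g ≡ 0 at y ∈ ∅; common: ∅.
  x = 10: f ≡ 0 at y ∈ ∅; g ≡ 0 at y ∈ {0, 6}; common: ∅.
Collecting: common zeros = {(0, 8), (0, 9)}, so the count is 2.
Comparison with the Bézout bound: 2 ≤ 2 = deg(f)·deg(g), as expected for curves with no common component (the bound is attained).


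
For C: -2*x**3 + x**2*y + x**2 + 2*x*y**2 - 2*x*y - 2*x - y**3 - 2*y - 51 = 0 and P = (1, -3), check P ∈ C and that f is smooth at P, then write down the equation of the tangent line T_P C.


Tangent line at P: 12*x - 42*y - 138 = 0.

Step 1: f(1, -3) = 0, so P lies on C.
Step 2: partial derivatives
  f_x(x, y) = -6*x**2 + 2*x*y + 2*x + 2*y**2 - 2*y - 2, f_y(x, y) = x**2 + 4*x*y - 2*x - 3*y**2 - 2.
  f_x(P) = 12, f_y(P) = -42 (gradient nonzero, so P is smooth).
Step 3: tangent line at P: 12·(x − 1) + -42·(y − -3) = 0.
Expanding: 12*x - 42*y - 138 = 0.


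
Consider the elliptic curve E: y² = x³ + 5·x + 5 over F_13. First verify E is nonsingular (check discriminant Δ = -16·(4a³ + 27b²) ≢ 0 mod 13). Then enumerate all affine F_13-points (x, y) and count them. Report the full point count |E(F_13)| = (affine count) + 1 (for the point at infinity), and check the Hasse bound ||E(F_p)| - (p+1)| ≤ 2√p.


Affine points = {(2, 6), (2, 7), (5, 5), (5, 8), (6, 2), (6, 11), (9, 5), (9, 8), (11, 0), (12, 5), (12, 8)}; affine count = 11; |E(F_13)| = 12.

Discriminant check: Δ ∝ 4a³ + 27b² = 4·5³ + 27·5² = 4·125 + 27·25 ≡ 5 (mod 13). Nonzero ⇒ E is nonsingular.
For each x ∈ F_13, compute rhs = x³ + 5·x + 5 mod 13, then count y ∈ F_13 with y² ≡ rhs.
  x = 0: rhs = 5, matching y values: none (0 points).
  x = 1: rhs = 11, matching y values: none (0 points).
  x = 2: rhs = 10, matching y values: 6, 7 (2 points).
  x = 3: rhs = 8, matching y values: none (0 points).
  x = 4: rhs = 11, matching y values: none (0 points).
  x = 5: rhs = 12, matching y values: 5, 8 (2 points).
  x = 6: rhs = 4, matching y values: 2, 11 (2 points).
  x = 7: rhs = 6, matching y values: none (0 points).
  x = 8: rhs = 11, matching y values: none (0 points).
  x = 9: rhs = 12, matching y values: 5, 8 (2 points).
  x = 10: rhs = 2, matching y values: none (0 points).
  x = 11: rhs = 0, matching y values: 0 (1 points).
  x = 12: rhs = 12, matching y values: 5, 8 (2 points).
Total affine count: 11.
Full point count |E(F_13)| = 11 + 1 = 12.
Hasse bound: |12 − (13+1)| = |-2| = 2 ≤ 2√13 ≈ 7.2111 ✓.


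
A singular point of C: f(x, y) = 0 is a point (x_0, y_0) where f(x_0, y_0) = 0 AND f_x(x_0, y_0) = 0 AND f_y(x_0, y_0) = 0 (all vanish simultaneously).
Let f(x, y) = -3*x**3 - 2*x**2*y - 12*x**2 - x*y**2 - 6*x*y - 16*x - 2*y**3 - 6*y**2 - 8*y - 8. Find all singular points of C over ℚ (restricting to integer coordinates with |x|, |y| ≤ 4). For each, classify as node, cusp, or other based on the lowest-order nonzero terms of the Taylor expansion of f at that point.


Singular points: {(-1, -1)}; classification: node.

Compute partial derivatives:
  f_x = -9*x**2 - 4*x*y - 24*x - y**2 - 6*y - 16.
  f_y = -2*x**2 - 2*x*y - 6*x - 6*y**2 - 12*y - 8.
Scan x_0 ∈ {−4, ..., 4}. For each x_0, f_y(x_0, y) is a polynomial in y; find its integer roots y ∈ {−4, ..., 4}, then test f_x and f at those candidates.
  x = -4: f_y(-4, y) = -6*y**2 - 4*y - 16; no integer root y with |y| ≤ 4.
  x = -3: f_y(-3, y) = -6*y**2 - 6*y - 8; no integer root y with |y| ≤ 4.
  x = -2: f_y(-2, y) = -6*y**2 - 8*y - 4; no integer root y with |y| ≤ 4.
  x = -1: f_y(-1, y) = -6*y**2 - 10*y - 4; vanishes at y ∈ {-1}. (-1, -1): f_x = 0, f = 0 — SINGULAR.
  x = 0: f_y(0, y) = -6*y**2 - 12*y - 8; no integer root y with |y| ≤ 4.
  x = 1: f_y(1, y) = -6*y**2 - 14*y - 16; no integer root y with |y| ≤ 4.
  x = 2: f_y(2, y) = -6*y**2 - 16*y - 28; no integer root y with |y| ≤ 4.
  x = 3: f_y(3, y) = -6*y**2 - 18*y - 44; no integer root y with |y| ≤ 4.
  x = 4: f_y(4, y) = -6*y**2 - 20*y - 64; no integer root y with |y| ≤ 4.
Only singular point on the grid: (-1, -1).
Classify: substitute x = -1 + u, y = -1 + v and expand: f = -3*u**3 - 2*u**2*v - u**2 - u*v**2 - 2*v**3 + v**2.
No constant or linear terms (consistent with a singular point). Quadratic part: -u**2 + v**2. Cubic part: -3*u**3 - 2*u**2*v - u*v**2 - 2*v**3.
The quadratic part v**2 - u**2 = (v − u)(v + u) splits into two distinct linear factors, so there are two distinct tangent lines y − -1 = ±(x − -1) — this is a node (ordinary double point).
Classification: node.


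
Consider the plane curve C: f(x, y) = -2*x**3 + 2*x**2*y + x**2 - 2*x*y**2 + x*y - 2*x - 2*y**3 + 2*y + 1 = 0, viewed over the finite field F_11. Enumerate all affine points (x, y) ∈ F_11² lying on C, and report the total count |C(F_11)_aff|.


Affine F_11-points: {(0, 2), (0, 7), (2, 8), (3, 2), (3, 7), (3, 10), (5, 2), (6, 0), (6, 1), (6, 4), (7, 5), (8, 3), (8, 5), (8, 6), (10, 7)}; count = 15.

For each of the 121 pairs (x, y) ∈ F_11², evaluate f(x, y) mod 11. Record the zeros.
  x = 0: [0↦1, 1↦1, 2↦0, 3↦8, 4↦2, 5↦3, 6↦10, 7↦0, 8↦5, 9↦2, 10↦1]  zeros at y ∈ {2, 7}
  x = 1: [0↦9, 1↦10, 2↦6, 3↦7, 4↦1, 5↦9, 6↦8, 7↦8, 8↦8, 9↦7, 10↦4]  zeros at y ∈ ∅
  x = 2: [0↦7, 1↦2, 2↦10, 3↦8, 4↦6, 5↦3, 6↦9, 7↦1, 8↦0, 9↦5, 10↦4]  zeros at y ∈ {8}
  x = 3: [0↦5, 1↦9, 2↦0, 3↦10, 4↦5, 5↦6, 6↦1, 7↦0, 8↦2, 9↦6, 10↦0]  zeros at y ∈ {2, 7, 10}
  x = 4: [0↦2, 1↦8, 2↦8, 3↦1, 4↦8, 5↦6, 6↦5, 7↦4, 8↦2, 9↦9, 10↦2]  zeros at y ∈ ∅
  x = 5: [0↦8, 1↦9, 2↦0, 3↦2, 4↦3, 5↦2, 6↦9, 7↦1, 8↦10, 9↦2, 10↦9]  zeros at y ∈ {2}
  x = 6: [0↦0, 1↦0, 2↦8, 3↦1, 4↦0, 5↦4, 6↦1, 7↦1, 8↦3, 9↦6, 10↦9]  zeros at y ∈ {0, 1, 4}
  x = 7: [0↦10, 1↦2, 2↦9, 3↦8, 4↦9, 5↦0, 6↦2, 7↦3, 8↦2, 9↦9, 10↦1]  zeros at y ∈ {5}
  x = 8: [0↦4, 1↦3, 2↦2, 3↦0, 4↦7, 5↦0, 6↦0, 7↦6, 8↦6, 9↦10, 10↦6]  zeros at y ∈ {3, 5, 6}
  x = 9: [0↦3, 1↦2, 2↦8, 3↦9, 4↦4, 5↦3, 6↦5, 7↦9, 8↦3, 9↦8, 10↦1]  zeros at y ∈ ∅
  x = 10: [0↦6, 1↦9, 2↦4, 3↦1, 4↦10, 5↦8, 6↦5, 7↦0, 8↦3, 9↦2, 10↦7]  zeros at y ∈ {7}
Collecting zeros: affine points = {(0, 2), (0, 7), (2, 8), (3, 2), (3, 7), (3, 10), (5, 2), (6, 0), (6, 1), (6, 4), (7, 5), (8, 3), (8, 5), (8, 6), (10, 7)}.
Total count |C(F_11)_aff| = 15.


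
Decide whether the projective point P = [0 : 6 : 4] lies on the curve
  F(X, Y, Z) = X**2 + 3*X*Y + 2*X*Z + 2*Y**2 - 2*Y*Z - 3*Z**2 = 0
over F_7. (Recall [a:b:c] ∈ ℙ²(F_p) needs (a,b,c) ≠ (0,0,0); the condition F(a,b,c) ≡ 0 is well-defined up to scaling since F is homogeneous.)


F(0,6,4) ≡ 4 (mod 7); P is NOT on the curve.

Evaluate F(0, 6, 4) term-by-term (mod 7).
  X**2 ↦ 1·0·1·1 = 0
  3*X*Y ↦ 3·0·6·1 = 0
  2*X*Z ↦ 2·0·1·4 = 0
  2*Y**2 ↦ 2·1·36·1 = 72
  -2*Y*Z ↦ -2·1·6·4 = -48
  -3*Z**2 ↦ -3·1·1·16 = -48
Sum: F(0, 6, 4) = (0) + (0) + (0) + (72) + (-48) + (-48) = -24.
Reducing mod 7: -24 ≡ 4 (mod 7).
Since F(a, b, c) ≡ 4 ≠ 0 (mod 7), P does NOT lie on the curve.


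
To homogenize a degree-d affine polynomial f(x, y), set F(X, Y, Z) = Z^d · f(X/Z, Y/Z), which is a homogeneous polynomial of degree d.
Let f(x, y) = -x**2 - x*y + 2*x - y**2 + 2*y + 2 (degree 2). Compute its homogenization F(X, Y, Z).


F(X, Y, Z) = -X**2 - X*Y + 2*X*Z - Y**2 + 2*Y*Z + 2*Z**2

deg(f) = 2.
Substitute x = X/Z, y = Y/Z into f, then multiply by Z^2.
  monomial -1·x^2·y^0 ↦ -1·X^2·Y^0·Z^0.
  monomial -1·x^1·y^1 ↦ -1·X^1·Y^1·Z^0.
  monomial 2·x^1·y^0 ↦ 2·X^1·Y^0·Z^1.
  monomial -1·x^0·y^2 ↦ -1·X^0·Y^2·Z^0.
  monomial 2·x^0·y^1 ↦ 2·X^0·Y^1·Z^1.
  monomial 2·x^0·y^0 ↦ 2·X^0·Y^0·Z^2.
Collecting: F(X, Y, Z) = -X**2 - X*Y + 2*X*Z - Y**2 + 2*Y*Z + 2*Z**2.


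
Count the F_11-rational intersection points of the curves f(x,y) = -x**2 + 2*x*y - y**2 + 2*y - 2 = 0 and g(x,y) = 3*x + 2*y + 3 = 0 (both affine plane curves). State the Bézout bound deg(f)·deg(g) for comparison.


Common zeros: ∅; count = 0; Bézout bound = 2.

deg(f) = 2, deg(g) = 1, so Bézout bound = 2.
Scan x ∈ F_11. For each x, list the y ∈ F_11 with f(x, y) ≡ 0 and those with g(x, y) ≡ 0 (mod 11); the common zeros in that column are the intersection.
  x = 0: f ≡ 0 at y ∈ ∅; g ≡ 0 at y ∈ {4}; common: ∅.
  x = 1: f ≡ 0 at y ∈ {1, 3}; g ≡ 0 at y ∈ {8}; common: ∅.
  x = 2: f ≡ 0 at y ∈ {8, 9}; g ≡ 0 at y ∈ {1}; common: ∅.
  x = 3: f ≡ 0 at y ∈ {0, 8}; g ≡ 0 at y ∈ {5}; common: ∅.
  x = 4: f ≡ 0 at y ∈ ∅; g ≡ 0 at y ∈ {9}; common: ∅.
  x = 5: f ≡ 0 at y ∈ {3, 9}; g ≡ 0 at y ∈ {2}; common: ∅.
  x = 6: f ≡ 0 at y ∈ {7}; g ≡ 0 at y ∈ {6}; common: ∅.
  x = 7: f ≡ 0 at y ∈ ∅; g ≡ 0 at y ∈ {10}; common: ∅.
  x = 8: f ≡ 0 at y ∈ {0, 7}; g ≡ 0 at y ∈ {3}; common: ∅.
  x = 9: f ≡ 0 at y ∈ ∅; g ≡ 0 at y ∈ {7}; common: ∅.
  x = 10: f ≡ 0 at y ∈ ∅; g ≡ 0 at y ∈ {0}; common: ∅.
Collecting: common zeros = ∅, so the count is 0.
Comparison with the Bézout bound: 0 ≤ 2 = deg(f)·deg(g), as expected for curves with no common component (the affine F_11-count falls short of the bound because intersections may lie at infinity, over extension fields, or carry multiplicity).


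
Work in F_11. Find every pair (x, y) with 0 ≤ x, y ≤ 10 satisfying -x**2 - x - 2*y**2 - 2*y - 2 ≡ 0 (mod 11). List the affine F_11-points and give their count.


Affine F_11-points: {(1, 4), (1, 6), (4, 0), (4, 10), (5, 2), (5, 8), (6, 0), (6, 10), (9, 4), (9, 6)}; count = 10.

For each of the 121 pairs (x, y) ∈ F_11², evaluate f(x, y) mod 11. Record the zeros.
  x = 0: [0↦9, 1↦5, 2↦8, 3↦7, 4↦2, 5↦4, 6↦2, 7↦7, 8↦8, 9↦5, 10↦9]  zeros at y ∈ ∅
  x = 1: [0↦7, 1↦3, 2↦6, 3↦5, 4↦0, 5↦2, 6↦0, 7↦5, 8↦6, 9↦3, 10↦7]  zeros at y ∈ {4, 6}
  x = 2: [0↦3, 1↦10, 2↦2, 3↦1, 4↦7, 5↦9, 6↦7, 7↦1, 8↦2, 9↦10, 10↦3]  zeros at y ∈ ∅
  x = 3: [0↦8, 1↦4, 2↦7, 3↦6, 4↦1, 5↦3, 6↦1, 7↦6, 8↦7, 9↦4, 10↦8]  zeros at y ∈ ∅
  x = 4: [0↦0, 1↦7, 2↦10, 3↦9, 4↦4, 5↦6, 6↦4, 7↦9, 8↦10, 9↦7, 10↦0]  zeros at y ∈ {0, 10}
  x = 5: [0↦1, 1↦8, 2↦0, 3↦10, 4↦5, 5↦7, 6↦5, 7↦10, 8↦0, 9↦8, 10↦1]  zeros at y ∈ {2, 8}
  x = 6: [0↦0, 1↦7, 2↦10, 3↦9, 4↦4, 5↦6, 6↦4, 7↦9, 8↦10, 9↦7, 10↦0]  zeros at y ∈ {0, 10}
  x = 7: [0↦8, 1↦4, 2↦7, 3↦6, 4↦1, 5↦3, 6↦1, 7↦6, 8↦7, 9↦4, 10↦8]  zeros at y ∈ ∅
  x = 8: [0↦3, 1↦10, 2↦2, 3↦1, 4↦7, 5↦9, 6↦7, 7↦1, 8↦2, 9↦10, 10↦3]  zeros at y ∈ ∅
  x = 9: [0↦7, 1↦3, 2↦6, 3↦5, 4↦0, 5↦2, 6↦0, 7↦5, 8↦6, 9↦3, 10↦7]  zeros at y ∈ {4, 6}
  x = 10: [0↦9, 1↦5, 2↦8, 3↦7, 4↦2, 5↦4, 6↦2, 7↦7, 8↦8, 9↦5, 10↦9]  zeros at y ∈ ∅
Collecting zeros: affine points = {(1, 4), (1, 6), (4, 0), (4, 10), (5, 2), (5, 8), (6, 0), (6, 10), (9, 4), (9, 6)}.
Total count |C(F_11)_aff| = 10.


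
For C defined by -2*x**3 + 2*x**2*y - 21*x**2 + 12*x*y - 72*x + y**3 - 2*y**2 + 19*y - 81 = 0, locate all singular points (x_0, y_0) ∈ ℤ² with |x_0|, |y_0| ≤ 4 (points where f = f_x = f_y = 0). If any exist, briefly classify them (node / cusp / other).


Singular points: {(-3, 1)}; classification: node.

Compute partial derivatives:
  f_x = -6*x**2 + 4*x*y - 42*x + 12*y - 72.
  f_y = 2*x**2 + 12*x + 3*y**2 - 4*y + 19.
Scan x_0 ∈ {−4, ..., 4}. For each x_0, f_y(x_0, y) is a polynomial in y; find its integer roots y ∈ {−4, ..., 4}, then test f_x and f at those candidates.
  x = -4: f_y(-4, y) = 3*y**2 - 4*y + 3; no integer root y with |y| ≤ 4.
  x = -3: f_y(-3, y) = 3*y**2 - 4*y + 1; vanishes at y ∈ {1}. (-3, 1): f_x = 0, f = 0 — SINGULAR.
  x = -2: f_y(-2, y) = 3*y**2 - 4*y + 3; no integer root y with |y| ≤ 4.
  x = -1: f_y(-1, y) = 3*y**2 - 4*y + 9; no integer root y with |y| ≤ 4.
  x = 0: f_y(0, y) = 3*y**2 - 4*y + 19; no integer root y with |y| ≤ 4.
  x = 1: f_y(1, y) = 3*y**2 - 4*y + 33; no integer root y with |y| ≤ 4.
  x = 2: f_y(2, y) = 3*y**2 - 4*y + 51; no integer root y with |y| ≤ 4.
  x = 3: f_y(3, y) = 3*y**2 - 4*y + 73; no integer root y with |y| ≤ 4.
  x = 4: f_y(4, y) = 3*y**2 - 4*y + 99; no integer root y with |y| ≤ 4.
Only singular point on the grid: (-3, 1).
Classify: substitute x = -3 + u, y = 1 + v and expand: f = -2*u**3 + 2*u**2*v - u**2 + v**3 + v**2.
No constant or linear terms (consistent with a singular point). Quadratic part: -u**2 + v**2. Cubic part: -2*u**3 + 2*u**2*v + v**3.
The quadratic part v**2 - u**2 = (v − u)(v + u) splits into two distinct linear factors, so there are two distinct tangent lines y − 1 = ±(x − -3) — this is a node (ordinary double point).
Classification: node.
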